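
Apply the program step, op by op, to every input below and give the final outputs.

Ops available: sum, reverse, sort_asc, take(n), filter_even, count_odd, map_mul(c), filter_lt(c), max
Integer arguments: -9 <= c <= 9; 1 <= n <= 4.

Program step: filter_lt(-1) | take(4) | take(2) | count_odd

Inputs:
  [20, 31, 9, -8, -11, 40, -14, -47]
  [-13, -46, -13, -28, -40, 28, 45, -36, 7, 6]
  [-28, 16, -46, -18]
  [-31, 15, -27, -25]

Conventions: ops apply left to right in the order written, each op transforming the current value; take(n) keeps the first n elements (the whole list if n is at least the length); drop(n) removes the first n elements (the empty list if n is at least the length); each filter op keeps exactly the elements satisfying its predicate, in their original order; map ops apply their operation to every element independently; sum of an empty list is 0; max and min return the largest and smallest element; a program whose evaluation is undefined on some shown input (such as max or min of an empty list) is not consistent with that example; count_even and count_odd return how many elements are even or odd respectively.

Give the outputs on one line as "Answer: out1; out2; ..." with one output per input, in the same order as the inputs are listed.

1; 1; 0; 2

Execution, op by op:
  [20, 31, 9, -8, -11, 40, -14, -47] -> [-8, -11, -14, -47] -> [-8, -11, -14, -47] -> [-8, -11] -> 1
  [-13, -46, -13, -28, -40, 28, 45, -36, 7, 6] -> [-13, -46, -13, -28, -40, -36] -> [-13, -46, -13, -28] -> [-13, -46] -> 1
  [-28, 16, -46, -18] -> [-28, -46, -18] -> [-28, -46, -18] -> [-28, -46] -> 0
  [-31, 15, -27, -25] -> [-31, -27, -25] -> [-31, -27, -25] -> [-31, -27] -> 2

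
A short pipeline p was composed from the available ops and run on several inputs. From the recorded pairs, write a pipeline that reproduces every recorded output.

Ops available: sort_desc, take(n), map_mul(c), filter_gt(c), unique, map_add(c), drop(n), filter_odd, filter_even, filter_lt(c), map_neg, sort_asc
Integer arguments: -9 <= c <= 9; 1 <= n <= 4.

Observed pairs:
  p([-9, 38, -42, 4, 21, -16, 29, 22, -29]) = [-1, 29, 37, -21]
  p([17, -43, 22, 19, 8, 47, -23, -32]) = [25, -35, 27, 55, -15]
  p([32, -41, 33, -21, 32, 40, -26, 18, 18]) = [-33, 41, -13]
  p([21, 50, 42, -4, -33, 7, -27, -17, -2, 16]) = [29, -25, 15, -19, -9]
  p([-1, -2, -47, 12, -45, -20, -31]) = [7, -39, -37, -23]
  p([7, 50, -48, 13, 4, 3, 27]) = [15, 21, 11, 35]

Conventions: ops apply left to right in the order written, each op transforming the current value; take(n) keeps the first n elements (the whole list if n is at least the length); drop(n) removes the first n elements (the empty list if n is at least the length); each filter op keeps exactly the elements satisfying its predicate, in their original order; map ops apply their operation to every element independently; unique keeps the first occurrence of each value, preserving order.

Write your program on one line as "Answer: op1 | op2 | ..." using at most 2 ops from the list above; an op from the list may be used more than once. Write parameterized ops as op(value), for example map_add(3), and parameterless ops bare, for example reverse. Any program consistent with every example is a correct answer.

filter_odd | map_add(8)

Check, running the answer program on each example:
  [-9, 38, -42, 4, 21, -16, 29, 22, -29] -> [-9, 21, 29, -29] -> [-1, 29, 37, -21]
  [17, -43, 22, 19, 8, 47, -23, -32] -> [17, -43, 19, 47, -23] -> [25, -35, 27, 55, -15]
  [32, -41, 33, -21, 32, 40, -26, 18, 18] -> [-41, 33, -21] -> [-33, 41, -13]
  [21, 50, 42, -4, -33, 7, -27, -17, -2, 16] -> [21, -33, 7, -27, -17] -> [29, -25, 15, -19, -9]
  [-1, -2, -47, 12, -45, -20, -31] -> [-1, -47, -45, -31] -> [7, -39, -37, -23]
  [7, 50, -48, 13, 4, 3, 27] -> [7, 13, 3, 27] -> [15, 21, 11, 35]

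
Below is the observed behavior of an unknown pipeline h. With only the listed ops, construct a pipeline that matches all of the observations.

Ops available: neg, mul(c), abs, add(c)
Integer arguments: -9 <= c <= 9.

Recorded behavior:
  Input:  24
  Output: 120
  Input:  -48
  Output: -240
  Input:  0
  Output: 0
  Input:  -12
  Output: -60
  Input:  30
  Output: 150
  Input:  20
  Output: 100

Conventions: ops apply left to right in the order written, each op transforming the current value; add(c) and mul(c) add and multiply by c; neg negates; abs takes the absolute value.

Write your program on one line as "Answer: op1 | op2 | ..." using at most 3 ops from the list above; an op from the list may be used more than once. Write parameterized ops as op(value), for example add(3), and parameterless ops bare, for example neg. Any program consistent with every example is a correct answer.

neg | mul(-5)

Check, running the answer program on each example:
  24 -> -24 -> 120
  -48 -> 48 -> -240
  0 -> 0 -> 0
  -12 -> 12 -> -60
  30 -> -30 -> 150
  20 -> -20 -> 100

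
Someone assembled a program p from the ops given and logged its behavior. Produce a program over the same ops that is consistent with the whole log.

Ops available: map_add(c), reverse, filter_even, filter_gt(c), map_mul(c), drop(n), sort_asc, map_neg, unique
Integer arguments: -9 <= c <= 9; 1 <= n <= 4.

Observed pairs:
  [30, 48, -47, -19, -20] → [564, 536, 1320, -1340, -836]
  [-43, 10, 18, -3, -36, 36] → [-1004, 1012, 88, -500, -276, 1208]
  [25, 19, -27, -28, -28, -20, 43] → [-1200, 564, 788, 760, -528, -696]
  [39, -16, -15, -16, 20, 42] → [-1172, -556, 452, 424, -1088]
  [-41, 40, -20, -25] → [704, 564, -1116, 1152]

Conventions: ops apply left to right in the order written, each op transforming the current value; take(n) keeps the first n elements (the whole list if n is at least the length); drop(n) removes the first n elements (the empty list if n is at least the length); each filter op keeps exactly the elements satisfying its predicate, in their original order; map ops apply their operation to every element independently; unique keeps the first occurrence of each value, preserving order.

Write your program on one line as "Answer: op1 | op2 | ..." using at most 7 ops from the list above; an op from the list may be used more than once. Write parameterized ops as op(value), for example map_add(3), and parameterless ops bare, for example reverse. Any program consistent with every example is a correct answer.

reverse | map_mul(7) | unique | map_mul(4) | map_add(-4) | map_neg

Check, running the answer program on each example:
  [30, 48, -47, -19, -20] -> [-20, -19, -47, 48, 30] -> [-140, -133, -329, 336, 210] -> [-140, -133, -329, 336, 210] -> [-560, -532, -1316, 1344, 840] -> [-564, -536, -1320, 1340, 836] -> [564, 536, 1320, -1340, -836]
  [-43, 10, 18, -3, -36, 36] -> [36, -36, -3, 18, 10, -43] -> [252, -252, -21, 126, 70, -301] -> [252, -252, -21, 126, 70, -301] -> [1008, -1008, -84, 504, 280, -1204] -> [1004, -1012, -88, 500, 276, -1208] -> [-1004, 1012, 88, -500, -276, 1208]
  [25, 19, -27, -28, -28, -20, 43] -> [43, -20, -28, -28, -27, 19, 25] -> [301, -140, -196, -196, -189, 133, 175] -> [301, -140, -196, -189, 133, 175] -> [1204, -560, -784, -756, 532, 700] -> [1200, -564, -788, -760, 528, 696] -> [-1200, 564, 788, 760, -528, -696]
  [39, -16, -15, -16, 20, 42] -> [42, 20, -16, -15, -16, 39] -> [294, 140, -112, -105, -112, 273] -> [294, 140, -112, -105, 273] -> [1176, 560, -448, -420, 1092] -> [1172, 556, -452, -424, 1088] -> [-1172, -556, 452, 424, -1088]
  [-41, 40, -20, -25] -> [-25, -20, 40, -41] -> [-175, -140, 280, -287] -> [-175, -140, 280, -287] -> [-700, -560, 1120, -1148] -> [-704, -564, 1116, -1152] -> [704, 564, -1116, 1152]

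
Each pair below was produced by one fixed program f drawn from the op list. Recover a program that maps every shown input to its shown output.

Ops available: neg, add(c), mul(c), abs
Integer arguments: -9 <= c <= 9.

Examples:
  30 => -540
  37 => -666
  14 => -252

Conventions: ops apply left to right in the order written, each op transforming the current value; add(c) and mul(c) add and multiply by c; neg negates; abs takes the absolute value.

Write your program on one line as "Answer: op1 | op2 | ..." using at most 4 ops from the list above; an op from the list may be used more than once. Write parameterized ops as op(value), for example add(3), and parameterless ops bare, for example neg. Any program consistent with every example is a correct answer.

mul(-9) | mul(-2) | neg

Check, running the answer program on each example:
  30 -> -270 -> 540 -> -540
  37 -> -333 -> 666 -> -666
  14 -> -126 -> 252 -> -252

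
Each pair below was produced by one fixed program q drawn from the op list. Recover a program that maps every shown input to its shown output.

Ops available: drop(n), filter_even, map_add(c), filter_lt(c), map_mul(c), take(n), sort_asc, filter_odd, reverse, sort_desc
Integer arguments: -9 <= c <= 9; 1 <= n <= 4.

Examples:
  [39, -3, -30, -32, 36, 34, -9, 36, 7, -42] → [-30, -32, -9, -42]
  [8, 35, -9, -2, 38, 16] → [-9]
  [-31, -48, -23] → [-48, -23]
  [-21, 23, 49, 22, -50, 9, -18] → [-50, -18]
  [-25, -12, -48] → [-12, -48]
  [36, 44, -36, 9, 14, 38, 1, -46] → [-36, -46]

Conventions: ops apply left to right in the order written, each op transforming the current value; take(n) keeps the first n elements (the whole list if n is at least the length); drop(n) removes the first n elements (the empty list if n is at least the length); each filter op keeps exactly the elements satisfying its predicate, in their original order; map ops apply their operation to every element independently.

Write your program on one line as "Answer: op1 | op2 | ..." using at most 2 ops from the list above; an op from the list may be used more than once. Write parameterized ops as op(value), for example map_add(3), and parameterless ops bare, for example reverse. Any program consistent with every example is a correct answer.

drop(1) | filter_lt(-4)

Check, running the answer program on each example:
  [39, -3, -30, -32, 36, 34, -9, 36, 7, -42] -> [-3, -30, -32, 36, 34, -9, 36, 7, -42] -> [-30, -32, -9, -42]
  [8, 35, -9, -2, 38, 16] -> [35, -9, -2, 38, 16] -> [-9]
  [-31, -48, -23] -> [-48, -23] -> [-48, -23]
  [-21, 23, 49, 22, -50, 9, -18] -> [23, 49, 22, -50, 9, -18] -> [-50, -18]
  [-25, -12, -48] -> [-12, -48] -> [-12, -48]
  [36, 44, -36, 9, 14, 38, 1, -46] -> [44, -36, 9, 14, 38, 1, -46] -> [-36, -46]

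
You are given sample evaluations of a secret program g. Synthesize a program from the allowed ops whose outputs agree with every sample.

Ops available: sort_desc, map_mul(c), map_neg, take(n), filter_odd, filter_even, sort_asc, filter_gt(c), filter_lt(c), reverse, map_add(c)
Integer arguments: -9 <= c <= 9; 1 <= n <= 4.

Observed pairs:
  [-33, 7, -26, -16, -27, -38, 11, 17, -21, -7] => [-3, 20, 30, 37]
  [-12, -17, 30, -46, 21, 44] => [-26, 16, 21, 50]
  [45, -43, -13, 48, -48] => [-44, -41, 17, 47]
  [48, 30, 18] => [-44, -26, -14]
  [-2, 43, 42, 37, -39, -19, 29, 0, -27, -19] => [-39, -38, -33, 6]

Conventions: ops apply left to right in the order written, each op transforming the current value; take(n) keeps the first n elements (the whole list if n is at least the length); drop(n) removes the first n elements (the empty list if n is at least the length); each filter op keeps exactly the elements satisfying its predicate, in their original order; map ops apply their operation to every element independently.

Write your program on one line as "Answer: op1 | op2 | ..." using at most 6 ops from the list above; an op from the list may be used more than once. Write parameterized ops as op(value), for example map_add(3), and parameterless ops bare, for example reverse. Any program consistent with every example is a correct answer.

take(4) | sort_asc | reverse | map_neg | map_add(4)

Check, running the answer program on each example:
  [-33, 7, -26, -16, -27, -38, 11, 17, -21, -7] -> [-33, 7, -26, -16] -> [-33, -26, -16, 7] -> [7, -16, -26, -33] -> [-7, 16, 26, 33] -> [-3, 20, 30, 37]
  [-12, -17, 30, -46, 21, 44] -> [-12, -17, 30, -46] -> [-46, -17, -12, 30] -> [30, -12, -17, -46] -> [-30, 12, 17, 46] -> [-26, 16, 21, 50]
  [45, -43, -13, 48, -48] -> [45, -43, -13, 48] -> [-43, -13, 45, 48] -> [48, 45, -13, -43] -> [-48, -45, 13, 43] -> [-44, -41, 17, 47]
  [48, 30, 18] -> [48, 30, 18] -> [18, 30, 48] -> [48, 30, 18] -> [-48, -30, -18] -> [-44, -26, -14]
  [-2, 43, 42, 37, -39, -19, 29, 0, -27, -19] -> [-2, 43, 42, 37] -> [-2, 37, 42, 43] -> [43, 42, 37, -2] -> [-43, -42, -37, 2] -> [-39, -38, -33, 6]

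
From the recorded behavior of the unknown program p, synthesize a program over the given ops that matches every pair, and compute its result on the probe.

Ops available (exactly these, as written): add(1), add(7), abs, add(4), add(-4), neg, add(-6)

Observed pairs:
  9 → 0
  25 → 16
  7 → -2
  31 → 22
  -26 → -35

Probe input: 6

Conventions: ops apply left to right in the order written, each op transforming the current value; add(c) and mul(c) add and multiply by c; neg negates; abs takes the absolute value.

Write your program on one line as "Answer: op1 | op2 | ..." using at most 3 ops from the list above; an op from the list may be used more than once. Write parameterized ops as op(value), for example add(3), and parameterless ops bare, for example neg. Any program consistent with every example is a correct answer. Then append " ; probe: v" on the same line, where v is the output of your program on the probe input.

add(1) | add(-6) | add(-4) ; probe: -3

Check, running the answer program on each example:
  9 -> 10 -> 4 -> 0
  25 -> 26 -> 20 -> 16
  7 -> 8 -> 2 -> -2
  31 -> 32 -> 26 -> 22
  -26 -> -25 -> -31 -> -35
  probe: 6 -> 7 -> 1 -> -3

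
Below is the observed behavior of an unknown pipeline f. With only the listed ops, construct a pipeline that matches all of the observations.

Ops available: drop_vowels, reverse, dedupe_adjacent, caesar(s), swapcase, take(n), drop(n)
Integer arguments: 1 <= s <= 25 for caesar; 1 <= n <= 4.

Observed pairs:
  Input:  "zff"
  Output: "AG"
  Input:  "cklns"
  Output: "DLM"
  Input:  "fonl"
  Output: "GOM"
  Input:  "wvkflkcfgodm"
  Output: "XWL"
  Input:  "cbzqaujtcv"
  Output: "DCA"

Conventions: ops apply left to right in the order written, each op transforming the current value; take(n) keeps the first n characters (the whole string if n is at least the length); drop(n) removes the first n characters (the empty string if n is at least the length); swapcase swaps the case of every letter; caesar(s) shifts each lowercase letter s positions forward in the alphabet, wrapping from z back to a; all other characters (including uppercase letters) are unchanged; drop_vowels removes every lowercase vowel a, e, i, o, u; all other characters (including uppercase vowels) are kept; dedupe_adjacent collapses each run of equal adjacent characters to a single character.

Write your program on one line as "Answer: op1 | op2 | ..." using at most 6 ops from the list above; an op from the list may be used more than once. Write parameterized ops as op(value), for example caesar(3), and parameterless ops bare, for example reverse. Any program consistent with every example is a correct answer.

drop_vowels | caesar(20) | take(3) | caesar(7) | dedupe_adjacent | swapcase

Check, running the answer program on each example:
  "zff" -> "zff" -> "tzz" -> "tzz" -> "agg" -> "ag" -> "AG"
  "cklns" -> "cklns" -> "wefhm" -> "wef" -> "dlm" -> "dlm" -> "DLM"
  "fonl" -> "fnl" -> "zhf" -> "zhf" -> "gom" -> "gom" -> "GOM"
  "wvkflkcfgodm" -> "wvkflkcfgdm" -> "qpezfewzaxg" -> "qpe" -> "xwl" -> "xwl" -> "XWL"
  "cbzqaujtcv" -> "cbzqjtcv" -> "wvtkdnwp" -> "wvt" -> "dca" -> "dca" -> "DCA"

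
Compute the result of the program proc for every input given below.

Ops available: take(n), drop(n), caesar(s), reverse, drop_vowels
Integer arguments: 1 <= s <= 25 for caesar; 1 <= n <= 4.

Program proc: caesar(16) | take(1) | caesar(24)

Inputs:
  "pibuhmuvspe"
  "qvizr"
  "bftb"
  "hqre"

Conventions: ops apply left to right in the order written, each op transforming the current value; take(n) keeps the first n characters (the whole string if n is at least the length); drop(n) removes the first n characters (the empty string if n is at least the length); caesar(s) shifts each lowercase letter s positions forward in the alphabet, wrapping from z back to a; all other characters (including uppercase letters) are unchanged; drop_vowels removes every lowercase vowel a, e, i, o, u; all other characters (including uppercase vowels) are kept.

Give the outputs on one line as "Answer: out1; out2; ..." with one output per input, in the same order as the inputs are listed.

Execution, op by op:
  "pibuhmuvspe" -> "fyrkxcklifu" -> "f" -> "d"
  "qvizr" -> "glyph" -> "g" -> "e"
  "bftb" -> "rvjr" -> "r" -> "p"
  "hqre" -> "xghu" -> "x" -> "v"

"d"; "e"; "p"; "v"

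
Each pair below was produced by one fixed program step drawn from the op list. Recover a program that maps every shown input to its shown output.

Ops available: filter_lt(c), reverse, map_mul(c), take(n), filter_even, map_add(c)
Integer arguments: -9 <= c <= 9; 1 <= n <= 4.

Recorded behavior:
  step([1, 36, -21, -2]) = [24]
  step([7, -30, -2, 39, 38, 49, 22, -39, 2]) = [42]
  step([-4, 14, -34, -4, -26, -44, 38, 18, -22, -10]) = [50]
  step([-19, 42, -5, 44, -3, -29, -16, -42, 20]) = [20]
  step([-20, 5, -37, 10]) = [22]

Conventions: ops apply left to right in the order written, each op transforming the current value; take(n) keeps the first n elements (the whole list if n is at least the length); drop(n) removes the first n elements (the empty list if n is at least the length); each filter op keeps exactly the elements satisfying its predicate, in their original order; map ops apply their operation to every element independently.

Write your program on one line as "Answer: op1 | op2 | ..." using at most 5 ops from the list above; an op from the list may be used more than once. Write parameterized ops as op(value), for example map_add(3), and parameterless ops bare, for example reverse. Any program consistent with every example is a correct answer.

map_add(2) | map_add(7) | filter_lt(-5) | map_mul(-2) | take(1)

Check, running the answer program on each example:
  [1, 36, -21, -2] -> [3, 38, -19, 0] -> [10, 45, -12, 7] -> [-12] -> [24] -> [24]
  [7, -30, -2, 39, 38, 49, 22, -39, 2] -> [9, -28, 0, 41, 40, 51, 24, -37, 4] -> [16, -21, 7, 48, 47, 58, 31, -30, 11] -> [-21, -30] -> [42, 60] -> [42]
  [-4, 14, -34, -4, -26, -44, 38, 18, -22, -10] -> [-2, 16, -32, -2, -24, -42, 40, 20, -20, -8] -> [5, 23, -25, 5, -17, -35, 47, 27, -13, -1] -> [-25, -17, -35, -13] -> [50, 34, 70, 26] -> [50]
  [-19, 42, -5, 44, -3, -29, -16, -42, 20] -> [-17, 44, -3, 46, -1, -27, -14, -40, 22] -> [-10, 51, 4, 53, 6, -20, -7, -33, 29] -> [-10, -20, -7, -33] -> [20, 40, 14, 66] -> [20]
  [-20, 5, -37, 10] -> [-18, 7, -35, 12] -> [-11, 14, -28, 19] -> [-11, -28] -> [22, 56] -> [22]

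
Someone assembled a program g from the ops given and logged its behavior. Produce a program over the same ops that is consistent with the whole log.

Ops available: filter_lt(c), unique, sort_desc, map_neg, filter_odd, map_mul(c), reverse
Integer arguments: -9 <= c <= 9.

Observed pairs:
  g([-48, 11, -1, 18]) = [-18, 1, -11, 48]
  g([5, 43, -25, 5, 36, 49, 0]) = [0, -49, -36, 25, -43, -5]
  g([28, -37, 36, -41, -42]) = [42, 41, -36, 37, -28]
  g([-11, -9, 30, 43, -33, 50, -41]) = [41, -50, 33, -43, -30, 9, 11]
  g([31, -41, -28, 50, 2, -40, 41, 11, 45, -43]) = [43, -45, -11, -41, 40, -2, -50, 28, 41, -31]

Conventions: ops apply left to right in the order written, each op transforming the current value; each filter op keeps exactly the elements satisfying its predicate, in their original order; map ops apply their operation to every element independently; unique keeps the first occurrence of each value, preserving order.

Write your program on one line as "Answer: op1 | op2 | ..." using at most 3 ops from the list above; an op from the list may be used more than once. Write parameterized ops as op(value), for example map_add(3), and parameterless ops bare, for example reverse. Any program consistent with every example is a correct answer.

unique | reverse | map_neg

Check, running the answer program on each example:
  [-48, 11, -1, 18] -> [-48, 11, -1, 18] -> [18, -1, 11, -48] -> [-18, 1, -11, 48]
  [5, 43, -25, 5, 36, 49, 0] -> [5, 43, -25, 36, 49, 0] -> [0, 49, 36, -25, 43, 5] -> [0, -49, -36, 25, -43, -5]
  [28, -37, 36, -41, -42] -> [28, -37, 36, -41, -42] -> [-42, -41, 36, -37, 28] -> [42, 41, -36, 37, -28]
  [-11, -9, 30, 43, -33, 50, -41] -> [-11, -9, 30, 43, -33, 50, -41] -> [-41, 50, -33, 43, 30, -9, -11] -> [41, -50, 33, -43, -30, 9, 11]
  [31, -41, -28, 50, 2, -40, 41, 11, 45, -43] -> [31, -41, -28, 50, 2, -40, 41, 11, 45, -43] -> [-43, 45, 11, 41, -40, 2, 50, -28, -41, 31] -> [43, -45, -11, -41, 40, -2, -50, 28, 41, -31]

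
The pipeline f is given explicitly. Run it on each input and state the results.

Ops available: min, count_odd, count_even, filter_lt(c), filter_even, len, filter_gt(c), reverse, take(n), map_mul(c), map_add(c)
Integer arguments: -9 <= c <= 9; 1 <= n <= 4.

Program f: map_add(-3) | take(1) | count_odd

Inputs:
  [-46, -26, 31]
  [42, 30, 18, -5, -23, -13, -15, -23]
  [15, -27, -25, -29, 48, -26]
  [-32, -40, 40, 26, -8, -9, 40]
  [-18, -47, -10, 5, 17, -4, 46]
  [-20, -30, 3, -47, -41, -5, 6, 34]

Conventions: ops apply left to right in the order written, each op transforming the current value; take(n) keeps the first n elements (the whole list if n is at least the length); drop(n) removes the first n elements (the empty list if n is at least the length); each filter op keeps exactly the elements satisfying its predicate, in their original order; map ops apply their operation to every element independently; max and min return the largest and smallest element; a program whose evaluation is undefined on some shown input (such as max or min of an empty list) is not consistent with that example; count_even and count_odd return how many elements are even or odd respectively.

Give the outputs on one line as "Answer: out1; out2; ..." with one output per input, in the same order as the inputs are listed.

Execution, op by op:
  [-46, -26, 31] -> [-49, -29, 28] -> [-49] -> 1
  [42, 30, 18, -5, -23, -13, -15, -23] -> [39, 27, 15, -8, -26, -16, -18, -26] -> [39] -> 1
  [15, -27, -25, -29, 48, -26] -> [12, -30, -28, -32, 45, -29] -> [12] -> 0
  [-32, -40, 40, 26, -8, -9, 40] -> [-35, -43, 37, 23, -11, -12, 37] -> [-35] -> 1
  [-18, -47, -10, 5, 17, -4, 46] -> [-21, -50, -13, 2, 14, -7, 43] -> [-21] -> 1
  [-20, -30, 3, -47, -41, -5, 6, 34] -> [-23, -33, 0, -50, -44, -8, 3, 31] -> [-23] -> 1

1; 1; 0; 1; 1; 1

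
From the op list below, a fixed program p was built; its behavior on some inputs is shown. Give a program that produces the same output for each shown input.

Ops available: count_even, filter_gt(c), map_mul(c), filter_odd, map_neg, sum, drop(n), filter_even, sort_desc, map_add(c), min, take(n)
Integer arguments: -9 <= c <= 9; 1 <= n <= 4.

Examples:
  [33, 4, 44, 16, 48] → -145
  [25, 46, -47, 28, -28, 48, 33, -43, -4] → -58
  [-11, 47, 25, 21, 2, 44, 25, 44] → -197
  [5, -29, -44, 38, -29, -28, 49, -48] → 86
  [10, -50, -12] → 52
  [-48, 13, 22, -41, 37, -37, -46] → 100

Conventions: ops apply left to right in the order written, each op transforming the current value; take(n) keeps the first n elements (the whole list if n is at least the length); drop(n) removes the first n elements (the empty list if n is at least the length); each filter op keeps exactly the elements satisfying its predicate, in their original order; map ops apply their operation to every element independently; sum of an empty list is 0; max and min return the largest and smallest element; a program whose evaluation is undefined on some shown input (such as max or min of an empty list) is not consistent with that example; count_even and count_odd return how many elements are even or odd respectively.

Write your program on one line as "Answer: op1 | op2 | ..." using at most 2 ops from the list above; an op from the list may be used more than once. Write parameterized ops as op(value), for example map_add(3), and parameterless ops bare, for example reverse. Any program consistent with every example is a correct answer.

map_neg | sum

Check, running the answer program on each example:
  [33, 4, 44, 16, 48] -> [-33, -4, -44, -16, -48] -> -145
  [25, 46, -47, 28, -28, 48, 33, -43, -4] -> [-25, -46, 47, -28, 28, -48, -33, 43, 4] -> -58
  [-11, 47, 25, 21, 2, 44, 25, 44] -> [11, -47, -25, -21, -2, -44, -25, -44] -> -197
  [5, -29, -44, 38, -29, -28, 49, -48] -> [-5, 29, 44, -38, 29, 28, -49, 48] -> 86
  [10, -50, -12] -> [-10, 50, 12] -> 52
  [-48, 13, 22, -41, 37, -37, -46] -> [48, -13, -22, 41, -37, 37, 46] -> 100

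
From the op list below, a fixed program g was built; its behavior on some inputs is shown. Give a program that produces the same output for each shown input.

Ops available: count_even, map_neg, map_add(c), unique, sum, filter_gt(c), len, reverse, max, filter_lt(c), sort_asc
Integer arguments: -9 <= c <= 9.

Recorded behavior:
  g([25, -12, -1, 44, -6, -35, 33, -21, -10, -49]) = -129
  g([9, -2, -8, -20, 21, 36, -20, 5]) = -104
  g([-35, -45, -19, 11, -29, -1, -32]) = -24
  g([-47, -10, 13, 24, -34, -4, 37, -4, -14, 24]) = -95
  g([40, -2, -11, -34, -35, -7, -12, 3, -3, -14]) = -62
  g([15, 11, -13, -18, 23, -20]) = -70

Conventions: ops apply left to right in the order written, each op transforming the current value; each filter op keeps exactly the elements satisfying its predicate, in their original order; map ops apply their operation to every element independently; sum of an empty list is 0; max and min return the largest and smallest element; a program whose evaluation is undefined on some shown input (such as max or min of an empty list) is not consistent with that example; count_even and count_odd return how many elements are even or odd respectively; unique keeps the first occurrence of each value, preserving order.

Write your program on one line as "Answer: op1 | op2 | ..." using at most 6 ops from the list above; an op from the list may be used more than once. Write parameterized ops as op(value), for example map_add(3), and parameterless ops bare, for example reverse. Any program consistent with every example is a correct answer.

unique | map_neg | filter_lt(3) | map_add(-7) | sum

Check, running the answer program on each example:
  [25, -12, -1, 44, -6, -35, 33, -21, -10, -49] -> [25, -12, -1, 44, -6, -35, 33, -21, -10, -49] -> [-25, 12, 1, -44, 6, 35, -33, 21, 10, 49] -> [-25, 1, -44, -33] -> [-32, -6, -51, -40] -> -129
  [9, -2, -8, -20, 21, 36, -20, 5] -> [9, -2, -8, -20, 21, 36, 5] -> [-9, 2, 8, 20, -21, -36, -5] -> [-9, 2, -21, -36, -5] -> [-16, -5, -28, -43, -12] -> -104
  [-35, -45, -19, 11, -29, -1, -32] -> [-35, -45, -19, 11, -29, -1, -32] -> [35, 45, 19, -11, 29, 1, 32] -> [-11, 1] -> [-18, -6] -> -24
  [-47, -10, 13, 24, -34, -4, 37, -4, -14, 24] -> [-47, -10, 13, 24, -34, -4, 37, -14] -> [47, 10, -13, -24, 34, 4, -37, 14] -> [-13, -24, -37] -> [-20, -31, -44] -> -95
  [40, -2, -11, -34, -35, -7, -12, 3, -3, -14] -> [40, -2, -11, -34, -35, -7, -12, 3, -3, -14] -> [-40, 2, 11, 34, 35, 7, 12, -3, 3, 14] -> [-40, 2, -3] -> [-47, -5, -10] -> -62
  [15, 11, -13, -18, 23, -20] -> [15, 11, -13, -18, 23, -20] -> [-15, -11, 13, 18, -23, 20] -> [-15, -11, -23] -> [-22, -18, -30] -> -70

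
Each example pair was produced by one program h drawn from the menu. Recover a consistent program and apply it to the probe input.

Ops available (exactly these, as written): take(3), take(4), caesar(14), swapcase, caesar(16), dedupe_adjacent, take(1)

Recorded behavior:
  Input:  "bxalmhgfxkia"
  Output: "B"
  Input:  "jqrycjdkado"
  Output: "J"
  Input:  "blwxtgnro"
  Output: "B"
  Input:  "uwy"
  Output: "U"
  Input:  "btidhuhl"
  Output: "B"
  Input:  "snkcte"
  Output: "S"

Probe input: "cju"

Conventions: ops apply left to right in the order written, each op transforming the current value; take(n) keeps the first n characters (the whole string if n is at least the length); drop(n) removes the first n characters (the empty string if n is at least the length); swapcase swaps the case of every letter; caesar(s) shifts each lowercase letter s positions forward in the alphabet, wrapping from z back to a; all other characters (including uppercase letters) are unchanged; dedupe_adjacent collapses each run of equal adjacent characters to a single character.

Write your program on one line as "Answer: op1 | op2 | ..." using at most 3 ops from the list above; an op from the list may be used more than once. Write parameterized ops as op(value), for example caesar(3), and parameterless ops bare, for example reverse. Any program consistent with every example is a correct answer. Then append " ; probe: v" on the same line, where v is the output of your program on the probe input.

take(3) | take(1) | swapcase ; probe: "C"

Check, running the answer program on each example:
  "bxalmhgfxkia" -> "bxa" -> "b" -> "B"
  "jqrycjdkado" -> "jqr" -> "j" -> "J"
  "blwxtgnro" -> "blw" -> "b" -> "B"
  "uwy" -> "uwy" -> "u" -> "U"
  "btidhuhl" -> "bti" -> "b" -> "B"
  "snkcte" -> "snk" -> "s" -> "S"
  probe: "cju" -> "cju" -> "c" -> "C"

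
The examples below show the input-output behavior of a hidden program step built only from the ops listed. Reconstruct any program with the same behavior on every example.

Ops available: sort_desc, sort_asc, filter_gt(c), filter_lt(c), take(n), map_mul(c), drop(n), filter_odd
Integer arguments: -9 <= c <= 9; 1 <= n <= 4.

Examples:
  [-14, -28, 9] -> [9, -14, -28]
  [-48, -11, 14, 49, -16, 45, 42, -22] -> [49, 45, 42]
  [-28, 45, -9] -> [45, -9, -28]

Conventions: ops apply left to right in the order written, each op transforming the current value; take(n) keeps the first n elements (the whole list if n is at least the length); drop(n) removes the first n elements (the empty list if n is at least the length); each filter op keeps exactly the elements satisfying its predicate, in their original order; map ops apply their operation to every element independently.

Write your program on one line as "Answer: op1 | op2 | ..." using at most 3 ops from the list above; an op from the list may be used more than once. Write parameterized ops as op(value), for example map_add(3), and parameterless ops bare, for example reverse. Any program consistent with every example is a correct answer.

sort_desc | take(3)

Check, running the answer program on each example:
  [-14, -28, 9] -> [9, -14, -28] -> [9, -14, -28]
  [-48, -11, 14, 49, -16, 45, 42, -22] -> [49, 45, 42, 14, -11, -16, -22, -48] -> [49, 45, 42]
  [-28, 45, -9] -> [45, -9, -28] -> [45, -9, -28]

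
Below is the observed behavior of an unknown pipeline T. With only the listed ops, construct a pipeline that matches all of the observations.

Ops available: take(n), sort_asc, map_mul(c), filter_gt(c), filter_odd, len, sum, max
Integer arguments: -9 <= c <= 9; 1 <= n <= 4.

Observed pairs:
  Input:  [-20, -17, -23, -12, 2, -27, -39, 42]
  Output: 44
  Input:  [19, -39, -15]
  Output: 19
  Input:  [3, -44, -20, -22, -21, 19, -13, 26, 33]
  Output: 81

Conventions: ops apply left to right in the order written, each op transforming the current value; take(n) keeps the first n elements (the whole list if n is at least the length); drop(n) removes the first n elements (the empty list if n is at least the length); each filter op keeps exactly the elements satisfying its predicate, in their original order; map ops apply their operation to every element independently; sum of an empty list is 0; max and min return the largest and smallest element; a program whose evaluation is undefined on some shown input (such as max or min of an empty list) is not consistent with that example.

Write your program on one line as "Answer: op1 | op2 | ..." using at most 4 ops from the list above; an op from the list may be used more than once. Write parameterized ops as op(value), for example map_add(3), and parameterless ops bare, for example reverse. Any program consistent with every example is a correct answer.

sort_asc | filter_gt(1) | sum

Check, running the answer program on each example:
  [-20, -17, -23, -12, 2, -27, -39, 42] -> [-39, -27, -23, -20, -17, -12, 2, 42] -> [2, 42] -> 44
  [19, -39, -15] -> [-39, -15, 19] -> [19] -> 19
  [3, -44, -20, -22, -21, 19, -13, 26, 33] -> [-44, -22, -21, -20, -13, 3, 19, 26, 33] -> [3, 19, 26, 33] -> 81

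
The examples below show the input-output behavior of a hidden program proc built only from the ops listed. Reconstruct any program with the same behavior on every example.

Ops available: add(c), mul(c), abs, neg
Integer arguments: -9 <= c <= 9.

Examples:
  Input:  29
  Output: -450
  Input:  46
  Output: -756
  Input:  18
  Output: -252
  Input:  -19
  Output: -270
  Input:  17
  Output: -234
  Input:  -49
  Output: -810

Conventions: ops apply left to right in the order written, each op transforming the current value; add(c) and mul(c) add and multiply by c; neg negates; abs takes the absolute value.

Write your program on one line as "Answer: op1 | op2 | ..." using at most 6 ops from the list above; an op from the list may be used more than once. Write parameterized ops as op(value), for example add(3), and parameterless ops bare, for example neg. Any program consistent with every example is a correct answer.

abs | add(-4) | neg | mul(2) | mul(9)

Check, running the answer program on each example:
  29 -> 29 -> 25 -> -25 -> -50 -> -450
  46 -> 46 -> 42 -> -42 -> -84 -> -756
  18 -> 18 -> 14 -> -14 -> -28 -> -252
  -19 -> 19 -> 15 -> -15 -> -30 -> -270
  17 -> 17 -> 13 -> -13 -> -26 -> -234
  -49 -> 49 -> 45 -> -45 -> -90 -> -810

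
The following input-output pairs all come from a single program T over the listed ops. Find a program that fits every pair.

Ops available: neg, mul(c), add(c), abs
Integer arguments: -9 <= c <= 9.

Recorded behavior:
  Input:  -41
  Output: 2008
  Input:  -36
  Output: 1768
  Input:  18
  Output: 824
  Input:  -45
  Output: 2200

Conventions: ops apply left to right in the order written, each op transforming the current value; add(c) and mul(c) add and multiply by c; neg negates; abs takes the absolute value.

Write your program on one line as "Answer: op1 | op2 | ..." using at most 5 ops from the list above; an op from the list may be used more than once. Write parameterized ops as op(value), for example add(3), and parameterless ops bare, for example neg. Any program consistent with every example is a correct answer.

mul(-6) | add(5) | mul(-8) | neg | abs

Check, running the answer program on each example:
  -41 -> 246 -> 251 -> -2008 -> 2008 -> 2008
  -36 -> 216 -> 221 -> -1768 -> 1768 -> 1768
  18 -> -108 -> -103 -> 824 -> -824 -> 824
  -45 -> 270 -> 275 -> -2200 -> 2200 -> 2200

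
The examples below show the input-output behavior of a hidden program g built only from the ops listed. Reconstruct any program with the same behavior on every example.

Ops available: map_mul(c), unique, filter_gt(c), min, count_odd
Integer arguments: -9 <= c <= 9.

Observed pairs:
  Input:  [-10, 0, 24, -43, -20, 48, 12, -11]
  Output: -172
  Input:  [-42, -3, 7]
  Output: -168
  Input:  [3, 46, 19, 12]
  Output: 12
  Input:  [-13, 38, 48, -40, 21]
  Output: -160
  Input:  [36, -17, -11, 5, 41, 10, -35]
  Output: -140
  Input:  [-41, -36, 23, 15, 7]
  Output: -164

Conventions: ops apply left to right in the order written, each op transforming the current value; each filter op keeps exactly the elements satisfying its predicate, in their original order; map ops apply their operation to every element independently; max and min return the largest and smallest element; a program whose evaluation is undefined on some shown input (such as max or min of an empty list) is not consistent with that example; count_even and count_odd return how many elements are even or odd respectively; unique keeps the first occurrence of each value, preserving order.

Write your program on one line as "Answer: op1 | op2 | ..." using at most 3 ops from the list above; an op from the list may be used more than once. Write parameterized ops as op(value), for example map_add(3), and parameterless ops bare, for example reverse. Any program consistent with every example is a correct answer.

map_mul(4) | min

Check, running the answer program on each example:
  [-10, 0, 24, -43, -20, 48, 12, -11] -> [-40, 0, 96, -172, -80, 192, 48, -44] -> -172
  [-42, -3, 7] -> [-168, -12, 28] -> -168
  [3, 46, 19, 12] -> [12, 184, 76, 48] -> 12
  [-13, 38, 48, -40, 21] -> [-52, 152, 192, -160, 84] -> -160
  [36, -17, -11, 5, 41, 10, -35] -> [144, -68, -44, 20, 164, 40, -140] -> -140
  [-41, -36, 23, 15, 7] -> [-164, -144, 92, 60, 28] -> -164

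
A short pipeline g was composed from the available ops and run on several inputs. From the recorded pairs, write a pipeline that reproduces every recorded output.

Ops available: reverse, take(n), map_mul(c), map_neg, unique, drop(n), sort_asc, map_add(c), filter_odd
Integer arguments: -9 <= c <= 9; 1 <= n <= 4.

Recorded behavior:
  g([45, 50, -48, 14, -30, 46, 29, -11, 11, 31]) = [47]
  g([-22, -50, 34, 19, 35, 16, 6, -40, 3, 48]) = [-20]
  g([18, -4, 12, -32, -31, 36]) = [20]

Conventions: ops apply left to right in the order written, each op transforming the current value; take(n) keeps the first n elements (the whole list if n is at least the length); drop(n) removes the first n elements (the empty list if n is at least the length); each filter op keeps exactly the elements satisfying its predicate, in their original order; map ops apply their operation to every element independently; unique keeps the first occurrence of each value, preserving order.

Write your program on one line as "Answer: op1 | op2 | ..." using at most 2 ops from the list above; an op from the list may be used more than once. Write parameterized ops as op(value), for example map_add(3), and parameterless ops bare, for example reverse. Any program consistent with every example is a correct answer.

take(1) | map_add(2)

Check, running the answer program on each example:
  [45, 50, -48, 14, -30, 46, 29, -11, 11, 31] -> [45] -> [47]
  [-22, -50, 34, 19, 35, 16, 6, -40, 3, 48] -> [-22] -> [-20]
  [18, -4, 12, -32, -31, 36] -> [18] -> [20]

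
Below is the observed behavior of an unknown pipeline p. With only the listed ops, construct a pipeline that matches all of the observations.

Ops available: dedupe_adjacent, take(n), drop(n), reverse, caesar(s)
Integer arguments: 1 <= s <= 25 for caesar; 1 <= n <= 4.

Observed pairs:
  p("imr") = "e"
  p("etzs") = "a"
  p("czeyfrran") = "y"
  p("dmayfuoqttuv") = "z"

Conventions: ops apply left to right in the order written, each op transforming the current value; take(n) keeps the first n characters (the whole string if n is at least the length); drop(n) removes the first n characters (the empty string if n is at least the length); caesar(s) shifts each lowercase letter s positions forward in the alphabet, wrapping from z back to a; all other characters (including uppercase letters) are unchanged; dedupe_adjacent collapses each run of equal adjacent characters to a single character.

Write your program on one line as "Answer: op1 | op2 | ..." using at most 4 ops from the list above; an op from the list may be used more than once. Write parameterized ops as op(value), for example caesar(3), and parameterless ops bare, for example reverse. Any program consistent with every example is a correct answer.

caesar(22) | dedupe_adjacent | take(1)

Check, running the answer program on each example:
  "imr" -> "ein" -> "ein" -> "e"
  "etzs" -> "apvo" -> "apvo" -> "a"
  "czeyfrran" -> "yvaubnnwj" -> "yvaubnwj" -> "y"
  "dmayfuoqttuv" -> "ziwubqkmppqr" -> "ziwubqkmpqr" -> "z"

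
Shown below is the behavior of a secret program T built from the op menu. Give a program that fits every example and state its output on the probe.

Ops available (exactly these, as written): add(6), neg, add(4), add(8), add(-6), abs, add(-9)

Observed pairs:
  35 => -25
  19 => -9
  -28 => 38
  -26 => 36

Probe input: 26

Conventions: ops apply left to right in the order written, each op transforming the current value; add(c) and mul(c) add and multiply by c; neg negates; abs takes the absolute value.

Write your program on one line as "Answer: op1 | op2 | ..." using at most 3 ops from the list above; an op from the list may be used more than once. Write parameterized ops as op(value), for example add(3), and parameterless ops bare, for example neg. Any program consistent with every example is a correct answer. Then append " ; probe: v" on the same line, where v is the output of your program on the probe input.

neg | add(6) | add(4) ; probe: -16

Check, running the answer program on each example:
  35 -> -35 -> -29 -> -25
  19 -> -19 -> -13 -> -9
  -28 -> 28 -> 34 -> 38
  -26 -> 26 -> 32 -> 36
  probe: 26 -> -26 -> -20 -> -16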